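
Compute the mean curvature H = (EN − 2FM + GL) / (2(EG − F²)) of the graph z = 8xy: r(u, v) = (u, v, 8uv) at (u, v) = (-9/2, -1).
H = -2304*sqrt(1361)/1852321

With E = 64*v^2 + 1, F = 64*u*v, G = 64*u^2 + 1, L = 0, M = 8/sqrt(64*u^2 + 64*v^2 + 1), N = 0, assemble
  H = (EN − 2FM + GL) / (2(EG − F²)) = -512*u*v/(64*u^2 + 64*v^2 + 1)^(3/2).
At (u, v) = (-9/2, -1): H = -2304*sqrt(1361)/1852321.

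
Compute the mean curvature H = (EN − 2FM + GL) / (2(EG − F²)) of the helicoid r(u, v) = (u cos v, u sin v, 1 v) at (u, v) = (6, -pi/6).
H = 0

With E = 1, F = 0, G = u^2 + 1, L = 0, M = -1/sqrt(u^2 + 1), N = 0, assemble
  H = (EN − 2FM + GL) / (2(EG − F²)) = 0.
At (u, v) = (6, -pi/6): H = 0.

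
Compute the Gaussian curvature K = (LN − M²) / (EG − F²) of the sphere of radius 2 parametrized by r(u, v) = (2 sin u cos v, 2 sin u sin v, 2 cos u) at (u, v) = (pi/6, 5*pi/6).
K = 1/4

Coefficients of the first fundamental form: E = 4, F = 0, G = 4*sin(u)^2.
Coefficients of the second fundamental form: L = -2*sin(u)/Abs(sin(u)), M = 0, N = -2*sin(u)^3/Abs(sin(u)).
Assemble K = (LN − M²)/(EG − F²) = 1/4. At (u, v) = (pi/6, 5*pi/6): K = 1/4.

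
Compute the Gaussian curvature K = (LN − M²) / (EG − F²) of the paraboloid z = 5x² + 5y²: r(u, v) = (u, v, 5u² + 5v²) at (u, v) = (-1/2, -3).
K = 25/214369

Coefficients of the first fundamental form: E = 100*u^2 + 1, F = 100*u*v, G = 100*v^2 + 1.
Coefficients of the second fundamental form: L = 10/sqrt(100*u^2 + 100*v^2 + 1), M = 0, N = 10/sqrt(100*u^2 + 100*v^2 + 1).
Assemble K = (LN − M²)/(EG − F²) = 100/(10000*u^4 + 20000*u^2*v^2 + 200*u^2 + 10000*v^4 + 200*v^2 + 1). At (u, v) = (-1/2, -3): K = 25/214369.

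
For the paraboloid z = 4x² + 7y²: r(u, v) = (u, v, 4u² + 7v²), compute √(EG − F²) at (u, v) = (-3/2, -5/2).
√(EG − F²)|_{(-3/2, -5/2)} = sqrt(1370)

E = 64*u^2 + 1, F = 112*u*v, G = 196*v^2 + 1; EG − F² = 64*u^2 + 196*v^2 + 1; √(EG − F²) = sqrt(64*u^2 + 196*v^2 + 1). At the given point: sqrt(1370).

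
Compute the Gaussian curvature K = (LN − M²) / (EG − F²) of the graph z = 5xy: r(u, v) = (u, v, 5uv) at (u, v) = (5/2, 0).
K = -400/395641

Coefficients of the first fundamental form: E = 25*v^2 + 1, F = 25*u*v, G = 25*u^2 + 1.
Coefficients of the second fundamental form: L = 0, M = 5/sqrt(25*u^2 + 25*v^2 + 1), N = 0.
Assemble K = (LN − M²)/(EG − F²) = -25/(625*u^4 + 1250*u^2*v^2 + 50*u^2 + 625*v^4 + 50*v^2 + 1). At (u, v) = (5/2, 0): K = -400/395641.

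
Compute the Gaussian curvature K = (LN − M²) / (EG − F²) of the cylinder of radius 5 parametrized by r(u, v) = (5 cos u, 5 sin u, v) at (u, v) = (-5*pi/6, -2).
K = 0

Coefficients of the first fundamental form: E = 25, F = 0, G = 1.
Coefficients of the second fundamental form: L = -5, M = 0, N = 0.
Assemble K = (LN − M²)/(EG − F²) = 0. At (u, v) = (-5*pi/6, -2): K = 0.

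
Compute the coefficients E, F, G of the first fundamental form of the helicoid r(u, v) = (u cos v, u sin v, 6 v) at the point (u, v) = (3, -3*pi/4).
E = 1;  F = 0;  G = 45

Partials: r_u = (cos(v), sin(v), 0), r_v = (-u*sin(v), u*cos(v), 6). As functions of (u, v):
  E = r_u · r_u = 1,
  F = r_u · r_v = 0,
  G = r_v · r_v = u^2 + 36.
Evaluating at (u, v) = (3, -3*pi/4): E = 1, F = 0, G = 45.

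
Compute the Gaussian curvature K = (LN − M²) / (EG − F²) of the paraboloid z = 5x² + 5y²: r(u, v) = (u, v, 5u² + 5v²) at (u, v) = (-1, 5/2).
K = 25/131769

Coefficients of the first fundamental form: E = 100*u^2 + 1, F = 100*u*v, G = 100*v^2 + 1.
Coefficients of the second fundamental form: L = 10/sqrt(100*u^2 + 100*v^2 + 1), M = 0, N = 10/sqrt(100*u^2 + 100*v^2 + 1).
Assemble K = (LN − M²)/(EG − F²) = 100/(10000*u^4 + 20000*u^2*v^2 + 200*u^2 + 10000*v^4 + 200*v^2 + 1). At (u, v) = (-1, 5/2): K = 25/131769.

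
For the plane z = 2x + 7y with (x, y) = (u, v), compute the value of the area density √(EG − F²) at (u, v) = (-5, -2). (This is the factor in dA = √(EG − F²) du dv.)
√(EG − F²)|_{(-5, -2)} = 3*sqrt(6)

E = 5, F = 14, G = 50, so EG − F² = 54. Taking the positive square root: √(EG − F²) = 3*sqrt(6). At (u, v) = (-5, -2): 3*sqrt(6).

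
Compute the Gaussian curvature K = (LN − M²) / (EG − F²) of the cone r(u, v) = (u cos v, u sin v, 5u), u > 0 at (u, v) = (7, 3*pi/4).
K = 0

Coefficients of the first fundamental form: E = 26, F = 0, G = u^2.
Coefficients of the second fundamental form: L = 0, M = 0, N = 5*sqrt(26)*u^2/(26*Abs(u)).
Assemble K = (LN − M²)/(EG − F²) = 0. At (u, v) = (7, 3*pi/4): K = 0.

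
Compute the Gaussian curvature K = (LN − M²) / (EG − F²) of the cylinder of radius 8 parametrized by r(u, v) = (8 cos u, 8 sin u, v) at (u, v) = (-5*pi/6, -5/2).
K = 0

Coefficients of the first fundamental form: E = 64, F = 0, G = 1.
Coefficients of the second fundamental form: L = -8, M = 0, N = 0.
Assemble K = (LN − M²)/(EG − F²) = 0. At (u, v) = (-5*pi/6, -5/2): K = 0.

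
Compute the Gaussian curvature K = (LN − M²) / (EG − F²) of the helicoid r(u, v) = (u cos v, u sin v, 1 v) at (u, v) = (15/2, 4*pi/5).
K = -16/52441

Coefficients of the first fundamental form: E = 1, F = 0, G = u^2 + 1.
Coefficients of the second fundamental form: L = 0, M = -1/sqrt(u^2 + 1), N = 0.
Assemble K = (LN − M²)/(EG − F²) = -1/(u^2 + 1)^2. At (u, v) = (15/2, 4*pi/5): K = -16/52441.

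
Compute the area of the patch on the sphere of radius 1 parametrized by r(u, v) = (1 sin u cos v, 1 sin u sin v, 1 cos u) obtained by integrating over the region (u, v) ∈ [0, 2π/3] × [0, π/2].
Area = 3*pi/4

Area = ∫∫ √(EG − F²) du dv with √(EG − F²) = Abs(sin(u)). Integrating over [0, 2π/3] × [0, π/2] gives 3*pi/4.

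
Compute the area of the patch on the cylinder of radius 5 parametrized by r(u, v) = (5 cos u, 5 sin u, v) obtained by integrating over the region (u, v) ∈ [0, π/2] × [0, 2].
Area = 5*pi

Area = ∫∫ √(EG − F²) du dv with √(EG − F²) = 5. Integrating over [0, π/2] × [0, 2] gives 5*pi.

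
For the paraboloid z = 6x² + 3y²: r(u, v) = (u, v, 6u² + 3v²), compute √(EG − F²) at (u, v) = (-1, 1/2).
√(EG − F²)|_{(-1, 1/2)} = sqrt(154)

E = 144*u^2 + 1, F = 72*u*v, G = 36*v^2 + 1; EG − F² = 144*u^2 + 36*v^2 + 1; √(EG − F²) = sqrt(144*u^2 + 36*v^2 + 1). At the given point: sqrt(154).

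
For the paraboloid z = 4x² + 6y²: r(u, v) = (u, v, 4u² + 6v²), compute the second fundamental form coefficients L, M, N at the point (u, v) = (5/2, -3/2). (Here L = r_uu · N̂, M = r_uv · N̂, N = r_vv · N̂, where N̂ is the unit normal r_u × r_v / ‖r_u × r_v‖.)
L = 8*sqrt(29)/145;  M = 0;  N = 12*sqrt(29)/145

Compute the unit normal N̂(u, v) = (-8*u/sqrt(64*u^2 + 144*v^2 + 1), -12*v/sqrt(64*u^2 + 144*v^2 + 1), 1/sqrt(64*u^2 + 144*v^2 + 1)), and the second partials r_uu, r_uv, r_vv. Take dot products:
  L(u, v) = r_uu · N̂ = 8/sqrt(64*u^2 + 144*v^2 + 1),
  M(u, v) = r_uv · N̂ = 0,
  N(u, v) = r_vv · N̂ = 12/sqrt(64*u^2 + 144*v^2 + 1).
Evaluating at (u, v) = (5/2, -3/2):
  L = 8*sqrt(29)/145, M = 0, N = 12*sqrt(29)/145.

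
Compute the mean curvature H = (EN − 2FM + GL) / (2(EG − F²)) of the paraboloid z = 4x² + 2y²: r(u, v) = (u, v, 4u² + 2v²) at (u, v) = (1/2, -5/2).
H = 146*sqrt(13)/1521

With E = 64*u^2 + 1, F = 32*u*v, G = 16*v^2 + 1, L = 8/sqrt(64*u^2 + 16*v^2 + 1), M = 0, N = 4/sqrt(64*u^2 + 16*v^2 + 1), assemble
  H = (EN − 2FM + GL) / (2(EG − F²)) = 2*(64*u^2 + 32*v^2 + 3)/(64*u^2 + 16*v^2 + 1)^(3/2).
At (u, v) = (1/2, -5/2): H = 146*sqrt(13)/1521.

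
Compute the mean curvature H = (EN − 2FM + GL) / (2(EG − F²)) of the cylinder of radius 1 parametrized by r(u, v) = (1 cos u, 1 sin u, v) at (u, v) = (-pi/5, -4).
H = -1/2

With E = 1, F = 0, G = 1, L = -1, M = 0, N = 0, assemble
  H = (EN − 2FM + GL) / (2(EG − F²)) = -1/2.
At (u, v) = (-pi/5, -4): H = -1/2.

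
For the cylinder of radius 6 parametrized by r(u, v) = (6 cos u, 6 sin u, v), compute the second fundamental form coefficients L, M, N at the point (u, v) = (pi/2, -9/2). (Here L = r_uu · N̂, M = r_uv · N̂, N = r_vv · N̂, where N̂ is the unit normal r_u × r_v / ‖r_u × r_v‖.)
L = -6;  M = 0;  N = 0

Compute the unit normal N̂(u, v) = (cos(u), sin(u), 0), and the second partials r_uu, r_uv, r_vv. Take dot products:
  L(u, v) = r_uu · N̂ = -6,
  M(u, v) = r_uv · N̂ = 0,
  N(u, v) = r_vv · N̂ = 0.
Evaluating at (u, v) = (pi/2, -9/2):
  L = -6, M = 0, N = 0.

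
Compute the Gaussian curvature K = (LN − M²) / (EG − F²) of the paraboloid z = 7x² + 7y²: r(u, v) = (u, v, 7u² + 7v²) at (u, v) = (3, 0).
K = 196/3115225

Coefficients of the first fundamental form: E = 196*u^2 + 1, F = 196*u*v, G = 196*v^2 + 1.
Coefficients of the second fundamental form: L = 14/sqrt(196*u^2 + 196*v^2 + 1), M = 0, N = 14/sqrt(196*u^2 + 196*v^2 + 1).
Assemble K = (LN − M²)/(EG − F²) = 196/(38416*u^4 + 76832*u^2*v^2 + 392*u^2 + 38416*v^4 + 392*v^2 + 1). At (u, v) = (3, 0): K = 196/3115225.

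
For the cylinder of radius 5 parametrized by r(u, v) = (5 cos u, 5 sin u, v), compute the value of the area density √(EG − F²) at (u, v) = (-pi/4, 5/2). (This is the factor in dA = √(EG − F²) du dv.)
√(EG − F²)|_{(-pi/4, 5/2)} = 5

E = 25, F = 0, G = 1, so EG − F² = 25. Taking the positive square root: √(EG − F²) = 5. At (u, v) = (-pi/4, 5/2): 5.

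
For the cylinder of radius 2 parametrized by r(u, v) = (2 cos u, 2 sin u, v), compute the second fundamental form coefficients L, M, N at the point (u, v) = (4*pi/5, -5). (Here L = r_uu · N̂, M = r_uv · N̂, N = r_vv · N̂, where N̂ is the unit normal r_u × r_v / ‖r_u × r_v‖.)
L = -2;  M = 0;  N = 0

Compute the unit normal N̂(u, v) = (cos(u), sin(u), 0), and the second partials r_uu, r_uv, r_vv. Take dot products:
  L(u, v) = r_uu · N̂ = -2,
  M(u, v) = r_uv · N̂ = 0,
  N(u, v) = r_vv · N̂ = 0.
Evaluating at (u, v) = (4*pi/5, -5):
  L = -2, M = 0, N = 0.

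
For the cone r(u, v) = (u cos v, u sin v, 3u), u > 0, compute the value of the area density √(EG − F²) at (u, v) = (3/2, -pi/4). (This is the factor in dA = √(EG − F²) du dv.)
√(EG − F²)|_{(3/2, -pi/4)} = 3*sqrt(10)/2

E = 10, F = 0, G = u^2, so EG − F² = 10*u^2. Taking the positive square root: √(EG − F²) = sqrt(10)*Abs(u). At (u, v) = (3/2, -pi/4): 3*sqrt(10)/2.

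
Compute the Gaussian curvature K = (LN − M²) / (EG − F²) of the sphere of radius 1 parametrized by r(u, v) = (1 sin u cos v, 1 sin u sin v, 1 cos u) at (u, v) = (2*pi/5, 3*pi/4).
K = 1

Coefficients of the first fundamental form: E = 1, F = 0, G = sin(u)^2.
Coefficients of the second fundamental form: L = -sin(u)/Abs(sin(u)), M = 0, N = -sin(u)^3/Abs(sin(u)).
Assemble K = (LN − M²)/(EG − F²) = 1. At (u, v) = (2*pi/5, 3*pi/4): K = 1.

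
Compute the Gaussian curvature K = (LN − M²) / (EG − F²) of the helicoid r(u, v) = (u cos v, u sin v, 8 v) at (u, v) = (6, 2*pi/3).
K = -4/625

Coefficients of the first fundamental form: E = 1, F = 0, G = u^2 + 64.
Coefficients of the second fundamental form: L = 0, M = -8/sqrt(u^2 + 64), N = 0.
Assemble K = (LN − M²)/(EG − F²) = -64/(u^2 + 64)^2. At (u, v) = (6, 2*pi/3): K = -4/625.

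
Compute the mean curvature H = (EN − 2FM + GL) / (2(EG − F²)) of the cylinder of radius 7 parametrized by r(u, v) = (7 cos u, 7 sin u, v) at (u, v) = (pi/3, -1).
H = -1/14

With E = 49, F = 0, G = 1, L = -7, M = 0, N = 0, assemble
  H = (EN − 2FM + GL) / (2(EG − F²)) = -1/14.
At (u, v) = (pi/3, -1): H = -1/14.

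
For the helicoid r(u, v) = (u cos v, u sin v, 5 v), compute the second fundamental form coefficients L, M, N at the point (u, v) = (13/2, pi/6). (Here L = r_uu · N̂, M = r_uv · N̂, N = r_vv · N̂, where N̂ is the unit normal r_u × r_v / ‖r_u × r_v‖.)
L = 0;  M = -10*sqrt(269)/269;  N = 0

Compute the unit normal N̂(u, v) = (5*sin(v)/sqrt(u^2 + 25), -5*cos(v)/sqrt(u^2 + 25), u/sqrt(u^2 + 25)), and the second partials r_uu, r_uv, r_vv. Take dot products:
  L(u, v) = r_uu · N̂ = 0,
  M(u, v) = r_uv · N̂ = -5/sqrt(u^2 + 25),
  N(u, v) = r_vv · N̂ = 0.
Evaluating at (u, v) = (13/2, pi/6):
  L = 0, M = -10*sqrt(269)/269, N = 0.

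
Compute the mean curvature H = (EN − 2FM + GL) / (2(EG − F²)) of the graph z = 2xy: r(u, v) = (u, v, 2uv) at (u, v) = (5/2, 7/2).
H = -14*sqrt(3)/225

With E = 4*v^2 + 1, F = 4*u*v, G = 4*u^2 + 1, L = 0, M = 2/sqrt(4*u^2 + 4*v^2 + 1), N = 0, assemble
  H = (EN − 2FM + GL) / (2(EG − F²)) = -8*u*v/(4*u^2 + 4*v^2 + 1)^(3/2).
At (u, v) = (5/2, 7/2): H = -14*sqrt(3)/225.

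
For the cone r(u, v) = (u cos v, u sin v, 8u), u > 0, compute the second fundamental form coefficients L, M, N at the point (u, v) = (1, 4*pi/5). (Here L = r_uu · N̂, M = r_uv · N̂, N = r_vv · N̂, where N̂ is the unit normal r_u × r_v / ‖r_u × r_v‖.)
L = 0;  M = 0;  N = 8*sqrt(65)/65

Compute the unit normal N̂(u, v) = (-8*sqrt(65)*u*cos(v)/(65*Abs(u)), -8*sqrt(65)*u*sin(v)/(65*Abs(u)), sqrt(65)*u/(65*Abs(u))), and the second partials r_uu, r_uv, r_vv. Take dot products:
  L(u, v) = r_uu · N̂ = 0,
  M(u, v) = r_uv · N̂ = 0,
  N(u, v) = r_vv · N̂ = 8*sqrt(65)*u^2/(65*Abs(u)).
Evaluating at (u, v) = (1, 4*pi/5):
  L = 0, M = 0, N = 8*sqrt(65)/65.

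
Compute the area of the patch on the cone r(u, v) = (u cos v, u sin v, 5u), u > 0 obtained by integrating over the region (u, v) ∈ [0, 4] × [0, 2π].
Area = 16*sqrt(26)*pi

Area = ∫∫ √(EG − F²) du dv with √(EG − F²) = sqrt(26)*Abs(u). Integrating over [0, 4] × [0, 2π] gives 16*sqrt(26)*pi.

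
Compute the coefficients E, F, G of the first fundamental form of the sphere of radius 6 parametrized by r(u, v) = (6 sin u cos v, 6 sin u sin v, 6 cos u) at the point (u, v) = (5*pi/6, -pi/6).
E = 36;  F = 0;  G = 9

Partials: r_u = (6*cos(u)*cos(v), 6*sin(v)*cos(u), -6*sin(u)), r_v = (-6*sin(u)*sin(v), 6*sin(u)*cos(v), 0). As functions of (u, v):
  E = r_u · r_u = 36,
  F = r_u · r_v = 0,
  G = r_v · r_v = 36*sin(u)^2.
Evaluating at (u, v) = (5*pi/6, -pi/6): E = 36, F = 0, G = 9.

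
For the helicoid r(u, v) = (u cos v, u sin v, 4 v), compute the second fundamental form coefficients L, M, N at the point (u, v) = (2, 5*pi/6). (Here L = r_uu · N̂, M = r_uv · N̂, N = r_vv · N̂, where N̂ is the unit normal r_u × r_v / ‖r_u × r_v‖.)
L = 0;  M = -2*sqrt(5)/5;  N = 0

Compute the unit normal N̂(u, v) = (4*sin(v)/sqrt(u^2 + 16), -4*cos(v)/sqrt(u^2 + 16), u/sqrt(u^2 + 16)), and the second partials r_uu, r_uv, r_vv. Take dot products:
  L(u, v) = r_uu · N̂ = 0,
  M(u, v) = r_uv · N̂ = -4/sqrt(u^2 + 16),
  N(u, v) = r_vv · N̂ = 0.
Evaluating at (u, v) = (2, 5*pi/6):
  L = 0, M = -2*sqrt(5)/5, N = 0.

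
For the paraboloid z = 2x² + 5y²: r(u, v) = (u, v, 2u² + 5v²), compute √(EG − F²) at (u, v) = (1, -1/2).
√(EG − F²)|_{(1, -1/2)} = sqrt(42)

E = 16*u^2 + 1, F = 40*u*v, G = 100*v^2 + 1; EG − F² = 16*u^2 + 100*v^2 + 1; √(EG − F²) = sqrt(16*u^2 + 100*v^2 + 1). At the given point: sqrt(42).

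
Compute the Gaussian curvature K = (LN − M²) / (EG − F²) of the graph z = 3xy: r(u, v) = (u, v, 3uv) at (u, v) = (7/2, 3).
K = -144/591361

Coefficients of the first fundamental form: E = 9*v^2 + 1, F = 9*u*v, G = 9*u^2 + 1.
Coefficients of the second fundamental form: L = 0, M = 3/sqrt(9*u^2 + 9*v^2 + 1), N = 0.
Assemble K = (LN − M²)/(EG − F²) = -9/(81*u^4 + 162*u^2*v^2 + 18*u^2 + 81*v^4 + 18*v^2 + 1). At (u, v) = (7/2, 3): K = -144/591361.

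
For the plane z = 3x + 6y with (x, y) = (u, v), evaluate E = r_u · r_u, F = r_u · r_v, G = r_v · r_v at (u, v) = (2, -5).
E = 10;  F = 18;  G = 37

Partials: r_u = (1, 0, 3), r_v = (0, 1, 6). As functions of (u, v):
  E = r_u · r_u = 10,
  F = r_u · r_v = 18,
  G = r_v · r_v = 37.
Evaluating at (u, v) = (2, -5): E = 10, F = 18, G = 37.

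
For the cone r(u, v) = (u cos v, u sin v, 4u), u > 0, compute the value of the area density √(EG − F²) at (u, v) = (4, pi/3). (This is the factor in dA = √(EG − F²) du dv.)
√(EG − F²)|_{(4, pi/3)} = 4*sqrt(17)

E = 17, F = 0, G = u^2, so EG − F² = 17*u^2. Taking the positive square root: √(EG − F²) = sqrt(17)*Abs(u). At (u, v) = (4, pi/3): 4*sqrt(17).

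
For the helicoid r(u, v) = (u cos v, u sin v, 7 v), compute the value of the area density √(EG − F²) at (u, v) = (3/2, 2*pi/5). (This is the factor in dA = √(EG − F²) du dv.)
√(EG − F²)|_{(3/2, 2*pi/5)} = sqrt(205)/2

E = 1, F = 0, G = u^2 + 49, so EG − F² = u^2 + 49. Taking the positive square root: √(EG − F²) = sqrt(u^2 + 49). At (u, v) = (3/2, 2*pi/5): sqrt(205)/2.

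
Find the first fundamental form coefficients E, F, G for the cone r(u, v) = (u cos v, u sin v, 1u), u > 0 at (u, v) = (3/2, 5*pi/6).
E = 2;  F = 0;  G = 9/4

Partials: r_u = (cos(v), sin(v), 1), r_v = (-u*sin(v), u*cos(v), 0). As functions of (u, v):
  E = r_u · r_u = 2,
  F = r_u · r_v = 0,
  G = r_v · r_v = u^2.
Evaluating at (u, v) = (3/2, 5*pi/6): E = 2, F = 0, G = 9/4.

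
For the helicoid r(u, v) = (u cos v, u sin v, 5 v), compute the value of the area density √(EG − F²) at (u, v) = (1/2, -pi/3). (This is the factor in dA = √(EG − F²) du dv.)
√(EG − F²)|_{(1/2, -pi/3)} = sqrt(101)/2

E = 1, F = 0, G = u^2 + 25, so EG − F² = u^2 + 25. Taking the positive square root: √(EG − F²) = sqrt(u^2 + 25). At (u, v) = (1/2, -pi/3): sqrt(101)/2.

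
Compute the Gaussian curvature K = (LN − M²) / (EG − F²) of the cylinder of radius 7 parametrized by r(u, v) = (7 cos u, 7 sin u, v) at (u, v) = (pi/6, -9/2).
K = 0

Coefficients of the first fundamental form: E = 49, F = 0, G = 1.
Coefficients of the second fundamental form: L = -7, M = 0, N = 0.
Assemble K = (LN − M²)/(EG − F²) = 0. At (u, v) = (pi/6, -9/2): K = 0.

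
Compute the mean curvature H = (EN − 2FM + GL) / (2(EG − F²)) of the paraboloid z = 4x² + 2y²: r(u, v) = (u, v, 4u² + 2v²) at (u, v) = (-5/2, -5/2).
H = 134*sqrt(501)/27889

With E = 64*u^2 + 1, F = 32*u*v, G = 16*v^2 + 1, L = 8/sqrt(64*u^2 + 16*v^2 + 1), M = 0, N = 4/sqrt(64*u^2 + 16*v^2 + 1), assemble
  H = (EN − 2FM + GL) / (2(EG − F²)) = 2*(64*u^2 + 32*v^2 + 3)/(64*u^2 + 16*v^2 + 1)^(3/2).
At (u, v) = (-5/2, -5/2): H = 134*sqrt(501)/27889.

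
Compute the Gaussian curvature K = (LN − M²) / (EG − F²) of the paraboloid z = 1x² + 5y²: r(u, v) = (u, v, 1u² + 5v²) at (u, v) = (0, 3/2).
K = 5/12769

Coefficients of the first fundamental form: E = 4*u^2 + 1, F = 20*u*v, G = 100*v^2 + 1.
Coefficients of the second fundamental form: L = 2/sqrt(4*u^2 + 100*v^2 + 1), M = 0, N = 10/sqrt(4*u^2 + 100*v^2 + 1).
Assemble K = (LN − M²)/(EG − F²) = 20/(16*u^4 + 800*u^2*v^2 + 8*u^2 + 10000*v^4 + 200*v^2 + 1). At (u, v) = (0, 3/2): K = 5/12769.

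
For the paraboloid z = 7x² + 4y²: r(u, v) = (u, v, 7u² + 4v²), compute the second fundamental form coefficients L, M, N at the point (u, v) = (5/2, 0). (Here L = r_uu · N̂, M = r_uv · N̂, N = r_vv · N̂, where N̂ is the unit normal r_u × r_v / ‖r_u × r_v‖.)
L = 7*sqrt(1226)/613;  M = 0;  N = 4*sqrt(1226)/613

Compute the unit normal N̂(u, v) = (-14*u/sqrt(196*u^2 + 64*v^2 + 1), -8*v/sqrt(196*u^2 + 64*v^2 + 1), 1/sqrt(196*u^2 + 64*v^2 + 1)), and the second partials r_uu, r_uv, r_vv. Take dot products:
  L(u, v) = r_uu · N̂ = 14/sqrt(196*u^2 + 64*v^2 + 1),
  M(u, v) = r_uv · N̂ = 0,
  N(u, v) = r_vv · N̂ = 8/sqrt(196*u^2 + 64*v^2 + 1).
Evaluating at (u, v) = (5/2, 0):
  L = 7*sqrt(1226)/613, M = 0, N = 4*sqrt(1226)/613.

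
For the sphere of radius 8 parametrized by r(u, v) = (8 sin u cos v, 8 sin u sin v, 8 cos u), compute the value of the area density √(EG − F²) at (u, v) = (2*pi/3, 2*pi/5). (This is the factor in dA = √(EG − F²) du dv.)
√(EG − F²)|_{(2*pi/3, 2*pi/5)} = 32*sqrt(3)

E = 64, F = 0, G = 64*sin(u)^2, so EG − F² = 4096*sin(u)^2. Taking the positive square root: √(EG − F²) = 64*Abs(sin(u)). At (u, v) = (2*pi/3, 2*pi/5): 32*sqrt(3).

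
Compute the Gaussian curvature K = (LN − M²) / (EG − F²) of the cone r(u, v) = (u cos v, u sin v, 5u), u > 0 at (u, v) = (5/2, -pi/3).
K = 0

Coefficients of the first fundamental form: E = 26, F = 0, G = u^2.
Coefficients of the second fundamental form: L = 0, M = 0, N = 5*sqrt(26)*u^2/(26*Abs(u)).
Assemble K = (LN − M²)/(EG − F²) = 0. At (u, v) = (5/2, -pi/3): K = 0.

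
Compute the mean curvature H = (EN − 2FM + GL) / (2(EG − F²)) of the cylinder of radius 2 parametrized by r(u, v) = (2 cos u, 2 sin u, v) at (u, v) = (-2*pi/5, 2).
H = -1/4

With E = 4, F = 0, G = 1, L = -2, M = 0, N = 0, assemble
  H = (EN − 2FM + GL) / (2(EG − F²)) = -1/4.
At (u, v) = (-2*pi/5, 2): H = -1/4.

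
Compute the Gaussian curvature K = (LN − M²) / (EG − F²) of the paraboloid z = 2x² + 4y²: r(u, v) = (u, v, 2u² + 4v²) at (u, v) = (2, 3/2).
K = 32/43681

Coefficients of the first fundamental form: E = 16*u^2 + 1, F = 32*u*v, G = 64*v^2 + 1.
Coefficients of the second fundamental form: L = 4/sqrt(16*u^2 + 64*v^2 + 1), M = 0, N = 8/sqrt(16*u^2 + 64*v^2 + 1).
Assemble K = (LN − M²)/(EG − F²) = 32/(256*u^4 + 2048*u^2*v^2 + 32*u^2 + 4096*v^4 + 128*v^2 + 1). At (u, v) = (2, 3/2): K = 32/43681.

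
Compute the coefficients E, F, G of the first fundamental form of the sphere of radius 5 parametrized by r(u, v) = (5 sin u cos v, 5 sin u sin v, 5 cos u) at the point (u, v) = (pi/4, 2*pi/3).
E = 25;  F = 0;  G = 25/2

Partials: r_u = (5*cos(u)*cos(v), 5*sin(v)*cos(u), -5*sin(u)), r_v = (-5*sin(u)*sin(v), 5*sin(u)*cos(v), 0). As functions of (u, v):
  E = r_u · r_u = 25,
  F = r_u · r_v = 0,
  G = r_v · r_v = 25*sin(u)^2.
Evaluating at (u, v) = (pi/4, 2*pi/3): E = 25, F = 0, G = 25/2.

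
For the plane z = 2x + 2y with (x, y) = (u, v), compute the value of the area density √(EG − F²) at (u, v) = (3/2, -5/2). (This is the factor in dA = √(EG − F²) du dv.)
√(EG − F²)|_{(3/2, -5/2)} = 3

E = 5, F = 4, G = 5, so EG − F² = 9. Taking the positive square root: √(EG − F²) = 3. At (u, v) = (3/2, -5/2): 3.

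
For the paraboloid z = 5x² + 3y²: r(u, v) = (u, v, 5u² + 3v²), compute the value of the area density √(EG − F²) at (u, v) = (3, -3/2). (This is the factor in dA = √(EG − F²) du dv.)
√(EG − F²)|_{(3, -3/2)} = sqrt(982)

E = 100*u^2 + 1, F = 60*u*v, G = 36*v^2 + 1, so EG − F² = 100*u^2 + 36*v^2 + 1. Taking the positive square root: √(EG − F²) = sqrt(100*u^2 + 36*v^2 + 1). At (u, v) = (3, -3/2): sqrt(982).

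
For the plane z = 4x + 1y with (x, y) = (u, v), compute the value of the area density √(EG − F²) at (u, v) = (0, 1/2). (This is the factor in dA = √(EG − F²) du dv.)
√(EG − F²)|_{(0, 1/2)} = 3*sqrt(2)

E = 17, F = 4, G = 2, so EG − F² = 18. Taking the positive square root: √(EG − F²) = 3*sqrt(2). At (u, v) = (0, 1/2): 3*sqrt(2).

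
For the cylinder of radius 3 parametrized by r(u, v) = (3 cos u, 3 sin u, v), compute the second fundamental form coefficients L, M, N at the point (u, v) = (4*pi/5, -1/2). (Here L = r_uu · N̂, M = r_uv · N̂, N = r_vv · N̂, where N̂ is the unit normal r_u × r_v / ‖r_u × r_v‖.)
L = -3;  M = 0;  N = 0

Compute the unit normal N̂(u, v) = (cos(u), sin(u), 0), and the second partials r_uu, r_uv, r_vv. Take dot products:
  L(u, v) = r_uu · N̂ = -3,
  M(u, v) = r_uv · N̂ = 0,
  N(u, v) = r_vv · N̂ = 0.
Evaluating at (u, v) = (4*pi/5, -1/2):
  L = -3, M = 0, N = 0.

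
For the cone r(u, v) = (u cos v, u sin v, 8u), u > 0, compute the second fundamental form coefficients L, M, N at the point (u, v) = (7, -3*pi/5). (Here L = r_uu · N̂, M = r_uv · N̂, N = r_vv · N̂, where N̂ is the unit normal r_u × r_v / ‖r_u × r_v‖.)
L = 0;  M = 0;  N = 56*sqrt(65)/65

Compute the unit normal N̂(u, v) = (-8*sqrt(65)*u*cos(v)/(65*Abs(u)), -8*sqrt(65)*u*sin(v)/(65*Abs(u)), sqrt(65)*u/(65*Abs(u))), and the second partials r_uu, r_uv, r_vv. Take dot products:
  L(u, v) = r_uu · N̂ = 0,
  M(u, v) = r_uv · N̂ = 0,
  N(u, v) = r_vv · N̂ = 8*sqrt(65)*u^2/(65*Abs(u)).
Evaluating at (u, v) = (7, -3*pi/5):
  L = 0, M = 0, N = 56*sqrt(65)/65.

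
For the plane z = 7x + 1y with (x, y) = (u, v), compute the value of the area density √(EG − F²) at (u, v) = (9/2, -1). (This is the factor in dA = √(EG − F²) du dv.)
√(EG − F²)|_{(9/2, -1)} = sqrt(51)

E = 50, F = 7, G = 2, so EG − F² = 51. Taking the positive square root: √(EG − F²) = sqrt(51). At (u, v) = (9/2, -1): sqrt(51).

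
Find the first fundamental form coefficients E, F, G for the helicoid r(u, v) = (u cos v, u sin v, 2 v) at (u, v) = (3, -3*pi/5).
E = 1;  F = 0;  G = 13

Partials: r_u = (cos(v), sin(v), 0), r_v = (-u*sin(v), u*cos(v), 2). As functions of (u, v):
  E = r_u · r_u = 1,
  F = r_u · r_v = 0,
  G = r_v · r_v = u^2 + 4.
Evaluating at (u, v) = (3, -3*pi/5): E = 1, F = 0, G = 13.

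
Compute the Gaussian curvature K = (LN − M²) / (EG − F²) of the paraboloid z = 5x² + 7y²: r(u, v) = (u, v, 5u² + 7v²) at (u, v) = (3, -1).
K = 140/1203409

Coefficients of the first fundamental form: E = 100*u^2 + 1, F = 140*u*v, G = 196*v^2 + 1.
Coefficients of the second fundamental form: L = 10/sqrt(100*u^2 + 196*v^2 + 1), M = 0, N = 14/sqrt(100*u^2 + 196*v^2 + 1).
Assemble K = (LN − M²)/(EG − F²) = 140/(10000*u^4 + 39200*u^2*v^2 + 200*u^2 + 38416*v^4 + 392*v^2 + 1). At (u, v) = (3, -1): K = 140/1203409.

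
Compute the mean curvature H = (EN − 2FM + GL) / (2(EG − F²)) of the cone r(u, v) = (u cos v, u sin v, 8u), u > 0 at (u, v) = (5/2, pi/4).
H = 8*sqrt(65)/325

With E = 65, F = 0, G = u^2, L = 0, M = 0, N = 8*sqrt(65)*u^2/(65*Abs(u)), assemble
  H = (EN − 2FM + GL) / (2(EG − F²)) = 4*sqrt(65)/(65*Abs(u)).
At (u, v) = (5/2, pi/4): H = 8*sqrt(65)/325.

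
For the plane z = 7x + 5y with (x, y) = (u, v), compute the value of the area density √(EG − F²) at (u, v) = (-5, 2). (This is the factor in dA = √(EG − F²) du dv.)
√(EG − F²)|_{(-5, 2)} = 5*sqrt(3)

E = 50, F = 35, G = 26, so EG − F² = 75. Taking the positive square root: √(EG − F²) = 5*sqrt(3). At (u, v) = (-5, 2): 5*sqrt(3).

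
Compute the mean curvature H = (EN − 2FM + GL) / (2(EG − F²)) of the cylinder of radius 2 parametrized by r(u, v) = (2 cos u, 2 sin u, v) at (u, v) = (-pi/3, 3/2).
H = -1/4

With E = 4, F = 0, G = 1, L = -2, M = 0, N = 0, assemble
  H = (EN − 2FM + GL) / (2(EG − F²)) = -1/4.
At (u, v) = (-pi/3, 3/2): H = -1/4.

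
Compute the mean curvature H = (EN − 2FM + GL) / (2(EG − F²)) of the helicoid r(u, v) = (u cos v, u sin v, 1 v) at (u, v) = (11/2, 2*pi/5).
H = 0

With E = 1, F = 0, G = u^2 + 1, L = 0, M = -1/sqrt(u^2 + 1), N = 0, assemble
  H = (EN − 2FM + GL) / (2(EG − F²)) = 0.
At (u, v) = (11/2, 2*pi/5): H = 0.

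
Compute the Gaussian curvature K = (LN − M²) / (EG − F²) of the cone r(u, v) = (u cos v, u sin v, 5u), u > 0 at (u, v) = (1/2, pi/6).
K = 0

Coefficients of the first fundamental form: E = 26, F = 0, G = u^2.
Coefficients of the second fundamental form: L = 0, M = 0, N = 5*sqrt(26)*u^2/(26*Abs(u)).
Assemble K = (LN − M²)/(EG − F²) = 0. At (u, v) = (1/2, pi/6): K = 0.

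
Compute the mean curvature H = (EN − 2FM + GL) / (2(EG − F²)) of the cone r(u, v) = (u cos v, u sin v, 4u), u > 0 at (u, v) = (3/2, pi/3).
H = 4*sqrt(17)/51

With E = 17, F = 0, G = u^2, L = 0, M = 0, N = 4*sqrt(17)*u^2/(17*Abs(u)), assemble
  H = (EN − 2FM + GL) / (2(EG − F²)) = 2*sqrt(17)/(17*Abs(u)).
At (u, v) = (3/2, pi/3): H = 4*sqrt(17)/51.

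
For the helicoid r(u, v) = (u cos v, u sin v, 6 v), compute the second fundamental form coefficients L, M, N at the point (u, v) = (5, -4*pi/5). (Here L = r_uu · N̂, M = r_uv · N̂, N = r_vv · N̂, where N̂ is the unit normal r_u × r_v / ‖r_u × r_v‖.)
L = 0;  M = -6*sqrt(61)/61;  N = 0

Compute the unit normal N̂(u, v) = (6*sin(v)/sqrt(u^2 + 36), -6*cos(v)/sqrt(u^2 + 36), u/sqrt(u^2 + 36)), and the second partials r_uu, r_uv, r_vv. Take dot products:
  L(u, v) = r_uu · N̂ = 0,
  M(u, v) = r_uv · N̂ = -6/sqrt(u^2 + 36),
  N(u, v) = r_vv · N̂ = 0.
Evaluating at (u, v) = (5, -4*pi/5):
  L = 0, M = -6*sqrt(61)/61, N = 0.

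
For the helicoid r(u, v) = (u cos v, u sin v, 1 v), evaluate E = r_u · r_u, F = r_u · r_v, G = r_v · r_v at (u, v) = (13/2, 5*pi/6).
E = 1;  F = 0;  G = 173/4

Partials: r_u = (cos(v), sin(v), 0), r_v = (-u*sin(v), u*cos(v), 1). As functions of (u, v):
  E = r_u · r_u = 1,
  F = r_u · r_v = 0,
  G = r_v · r_v = u^2 + 1.
Evaluating at (u, v) = (13/2, 5*pi/6): E = 1, F = 0, G = 173/4.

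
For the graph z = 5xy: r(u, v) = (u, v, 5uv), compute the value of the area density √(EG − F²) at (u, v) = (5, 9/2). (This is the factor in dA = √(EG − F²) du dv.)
√(EG − F²)|_{(5, 9/2)} = sqrt(4529)/2

E = 25*v^2 + 1, F = 25*u*v, G = 25*u^2 + 1, so EG − F² = 25*u^2 + 25*v^2 + 1. Taking the positive square root: √(EG − F²) = sqrt(25*u^2 + 25*v^2 + 1). At (u, v) = (5, 9/2): sqrt(4529)/2.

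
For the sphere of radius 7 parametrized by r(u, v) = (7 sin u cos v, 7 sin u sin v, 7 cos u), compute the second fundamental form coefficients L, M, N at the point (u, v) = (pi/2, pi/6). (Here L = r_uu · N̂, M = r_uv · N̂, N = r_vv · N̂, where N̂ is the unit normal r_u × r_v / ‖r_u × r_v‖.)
L = -7;  M = 0;  N = -7

Compute the unit normal N̂(u, v) = (sin(u)^2*cos(v)/Abs(sin(u)), sin(u)^2*sin(v)/Abs(sin(u)), sin(2*u)/(2*Abs(sin(u)))), and the second partials r_uu, r_uv, r_vv. Take dot products:
  L(u, v) = r_uu · N̂ = -7*sin(u)/Abs(sin(u)),
  M(u, v) = r_uv · N̂ = 0,
  N(u, v) = r_vv · N̂ = -7*sin(u)^3/Abs(sin(u)).
Evaluating at (u, v) = (pi/2, pi/6):
  L = -7, M = 0, N = -7.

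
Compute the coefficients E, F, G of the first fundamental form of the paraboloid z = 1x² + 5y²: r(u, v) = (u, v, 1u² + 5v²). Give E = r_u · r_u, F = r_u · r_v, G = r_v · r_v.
E = 4*u^2 + 1;  F = 20*u*v;  G = 100*v^2 + 1

Compute partials: r_u = (1, 0, 2*u), r_v = (0, 1, 10*v). Then
  E = r_u · r_u = 4*u^2 + 1,
  F = r_u · r_v = 20*u*v,
  G = r_v · r_v = 100*v^2 + 1.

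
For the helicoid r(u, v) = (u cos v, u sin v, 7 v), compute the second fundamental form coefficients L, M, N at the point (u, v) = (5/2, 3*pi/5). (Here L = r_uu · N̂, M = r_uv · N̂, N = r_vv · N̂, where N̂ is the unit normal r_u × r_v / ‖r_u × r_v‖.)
L = 0;  M = -14*sqrt(221)/221;  N = 0

Compute the unit normal N̂(u, v) = (7*sin(v)/sqrt(u^2 + 49), -7*cos(v)/sqrt(u^2 + 49), u/sqrt(u^2 + 49)), and the second partials r_uu, r_uv, r_vv. Take dot products:
  L(u, v) = r_uu · N̂ = 0,
  M(u, v) = r_uv · N̂ = -7/sqrt(u^2 + 49),
  N(u, v) = r_vv · N̂ = 0.
Evaluating at (u, v) = (5/2, 3*pi/5):
  L = 0, M = -14*sqrt(221)/221, N = 0.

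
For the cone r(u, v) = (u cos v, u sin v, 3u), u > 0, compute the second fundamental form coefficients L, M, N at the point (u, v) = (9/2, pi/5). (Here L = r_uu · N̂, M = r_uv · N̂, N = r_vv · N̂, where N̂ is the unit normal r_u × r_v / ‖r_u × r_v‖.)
L = 0;  M = 0;  N = 27*sqrt(10)/20

Compute the unit normal N̂(u, v) = (-3*sqrt(10)*u*cos(v)/(10*Abs(u)), -3*sqrt(10)*u*sin(v)/(10*Abs(u)), sqrt(10)*u/(10*Abs(u))), and the second partials r_uu, r_uv, r_vv. Take dot products:
  L(u, v) = r_uu · N̂ = 0,
  M(u, v) = r_uv · N̂ = 0,
  N(u, v) = r_vv · N̂ = 3*sqrt(10)*u^2/(10*Abs(u)).
Evaluating at (u, v) = (9/2, pi/5):
  L = 0, M = 0, N = 27*sqrt(10)/20.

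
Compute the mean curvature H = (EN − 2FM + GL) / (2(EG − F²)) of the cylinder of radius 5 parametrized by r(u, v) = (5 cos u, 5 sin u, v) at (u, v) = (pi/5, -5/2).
H = -1/10

With E = 25, F = 0, G = 1, L = -5, M = 0, N = 0, assemble
  H = (EN − 2FM + GL) / (2(EG − F²)) = -1/10.
At (u, v) = (pi/5, -5/2): H = -1/10.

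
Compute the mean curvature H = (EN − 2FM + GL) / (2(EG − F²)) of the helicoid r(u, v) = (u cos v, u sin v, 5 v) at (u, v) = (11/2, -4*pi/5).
H = 0

With E = 1, F = 0, G = u^2 + 25, L = 0, M = -5/sqrt(u^2 + 25), N = 0, assemble
  H = (EN − 2FM + GL) / (2(EG − F²)) = 0.
At (u, v) = (11/2, -4*pi/5): H = 0.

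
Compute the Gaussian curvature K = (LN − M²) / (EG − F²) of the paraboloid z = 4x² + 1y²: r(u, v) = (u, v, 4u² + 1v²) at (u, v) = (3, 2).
K = 16/351649

Coefficients of the first fundamental form: E = 64*u^2 + 1, F = 16*u*v, G = 4*v^2 + 1.
Coefficients of the second fundamental form: L = 8/sqrt(64*u^2 + 4*v^2 + 1), M = 0, N = 2/sqrt(64*u^2 + 4*v^2 + 1).
Assemble K = (LN − M²)/(EG − F²) = 16/(4096*u^4 + 512*u^2*v^2 + 128*u^2 + 16*v^4 + 8*v^2 + 1). At (u, v) = (3, 2): K = 16/351649.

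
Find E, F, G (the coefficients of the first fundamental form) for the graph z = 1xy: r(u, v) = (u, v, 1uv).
E = v^2 + 1;  F = u*v;  G = u^2 + 1

Compute partials: r_u = (1, 0, v), r_v = (0, 1, u). Then
  E = r_u · r_u = v^2 + 1,
  F = r_u · r_v = u*v,
  G = r_v · r_v = u^2 + 1.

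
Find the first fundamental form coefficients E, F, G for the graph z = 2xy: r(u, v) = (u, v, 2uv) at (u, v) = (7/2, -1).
E = 5;  F = -14;  G = 50

Partials: r_u = (1, 0, 2*v), r_v = (0, 1, 2*u). As functions of (u, v):
  E = r_u · r_u = 4*v^2 + 1,
  F = r_u · r_v = 4*u*v,
  G = r_v · r_v = 4*u^2 + 1.
Evaluating at (u, v) = (7/2, -1): E = 5, F = -14, G = 50.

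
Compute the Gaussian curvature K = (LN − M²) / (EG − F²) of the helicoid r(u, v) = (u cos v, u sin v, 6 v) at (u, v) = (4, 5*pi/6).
K = -9/676

Coefficients of the first fundamental form: E = 1, F = 0, G = u^2 + 36.
Coefficients of the second fundamental form: L = 0, M = -6/sqrt(u^2 + 36), N = 0.
Assemble K = (LN − M²)/(EG − F²) = -36/(u^2 + 36)^2. At (u, v) = (4, 5*pi/6): K = -9/676.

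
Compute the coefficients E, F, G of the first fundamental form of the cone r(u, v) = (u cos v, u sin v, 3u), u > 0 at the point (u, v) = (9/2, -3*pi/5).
E = 10;  F = 0;  G = 81/4

Partials: r_u = (cos(v), sin(v), 3), r_v = (-u*sin(v), u*cos(v), 0). As functions of (u, v):
  E = r_u · r_u = 10,
  F = r_u · r_v = 0,
  G = r_v · r_v = u^2.
Evaluating at (u, v) = (9/2, -3*pi/5): E = 10, F = 0, G = 81/4.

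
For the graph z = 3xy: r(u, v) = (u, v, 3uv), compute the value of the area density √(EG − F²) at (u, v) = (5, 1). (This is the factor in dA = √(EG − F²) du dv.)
√(EG − F²)|_{(5, 1)} = sqrt(235)

E = 9*v^2 + 1, F = 9*u*v, G = 9*u^2 + 1, so EG − F² = 9*u^2 + 9*v^2 + 1. Taking the positive square root: √(EG − F²) = sqrt(9*u^2 + 9*v^2 + 1). At (u, v) = (5, 1): sqrt(235).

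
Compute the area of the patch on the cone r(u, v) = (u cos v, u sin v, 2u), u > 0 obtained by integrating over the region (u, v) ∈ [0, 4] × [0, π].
Area = 8*sqrt(5)*pi

Area = ∫∫ √(EG − F²) du dv with √(EG − F²) = sqrt(5)*Abs(u). Integrating over [0, 4] × [0, π] gives 8*sqrt(5)*pi.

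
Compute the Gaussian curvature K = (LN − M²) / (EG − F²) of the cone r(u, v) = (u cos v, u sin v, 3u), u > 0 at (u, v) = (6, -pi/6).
K = 0

Coefficients of the first fundamental form: E = 10, F = 0, G = u^2.
Coefficients of the second fundamental form: L = 0, M = 0, N = 3*sqrt(10)*u^2/(10*Abs(u)).
Assemble K = (LN − M²)/(EG − F²) = 0. At (u, v) = (6, -pi/6): K = 0.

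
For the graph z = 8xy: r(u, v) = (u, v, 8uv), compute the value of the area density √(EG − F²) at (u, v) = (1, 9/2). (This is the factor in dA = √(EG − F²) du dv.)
√(EG − F²)|_{(1, 9/2)} = sqrt(1361)

E = 64*v^2 + 1, F = 64*u*v, G = 64*u^2 + 1, so EG − F² = 64*u^2 + 64*v^2 + 1. Taking the positive square root: √(EG − F²) = sqrt(64*u^2 + 64*v^2 + 1). At (u, v) = (1, 9/2): sqrt(1361).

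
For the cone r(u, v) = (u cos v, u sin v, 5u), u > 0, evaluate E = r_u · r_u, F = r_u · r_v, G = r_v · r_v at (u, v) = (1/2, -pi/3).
E = 26;  F = 0;  G = 1/4

Partials: r_u = (cos(v), sin(v), 5), r_v = (-u*sin(v), u*cos(v), 0). As functions of (u, v):
  E = r_u · r_u = 26,
  F = r_u · r_v = 0,
  G = r_v · r_v = u^2.
Evaluating at (u, v) = (1/2, -pi/3): E = 26, F = 0, G = 1/4.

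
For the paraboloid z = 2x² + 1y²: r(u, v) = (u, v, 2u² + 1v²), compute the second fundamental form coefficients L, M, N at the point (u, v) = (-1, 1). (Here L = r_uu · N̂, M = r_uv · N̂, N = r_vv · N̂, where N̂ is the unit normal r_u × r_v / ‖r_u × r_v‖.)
L = 4*sqrt(21)/21;  M = 0;  N = 2*sqrt(21)/21

Compute the unit normal N̂(u, v) = (-4*u/sqrt(16*u^2 + 4*v^2 + 1), -2*v/sqrt(16*u^2 + 4*v^2 + 1), 1/sqrt(16*u^2 + 4*v^2 + 1)), and the second partials r_uu, r_uv, r_vv. Take dot products:
  L(u, v) = r_uu · N̂ = 4/sqrt(16*u^2 + 4*v^2 + 1),
  M(u, v) = r_uv · N̂ = 0,
  N(u, v) = r_vv · N̂ = 2/sqrt(16*u^2 + 4*v^2 + 1).
Evaluating at (u, v) = (-1, 1):
  L = 4*sqrt(21)/21, M = 0, N = 2*sqrt(21)/21.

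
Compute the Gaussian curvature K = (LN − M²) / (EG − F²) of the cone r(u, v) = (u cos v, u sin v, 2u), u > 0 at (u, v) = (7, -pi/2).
K = 0

Coefficients of the first fundamental form: E = 5, F = 0, G = u^2.
Coefficients of the second fundamental form: L = 0, M = 0, N = 2*sqrt(5)*u^2/(5*Abs(u)).
Assemble K = (LN − M²)/(EG − F²) = 0. At (u, v) = (7, -pi/2): K = 0.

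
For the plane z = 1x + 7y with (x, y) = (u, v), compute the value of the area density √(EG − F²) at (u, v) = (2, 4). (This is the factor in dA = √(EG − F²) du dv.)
√(EG − F²)|_{(2, 4)} = sqrt(51)

E = 2, F = 7, G = 50, so EG − F² = 51. Taking the positive square root: √(EG − F²) = sqrt(51). At (u, v) = (2, 4): sqrt(51).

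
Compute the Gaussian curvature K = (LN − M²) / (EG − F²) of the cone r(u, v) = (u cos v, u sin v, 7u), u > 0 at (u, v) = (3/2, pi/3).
K = 0

Coefficients of the first fundamental form: E = 50, F = 0, G = u^2.
Coefficients of the second fundamental form: L = 0, M = 0, N = 7*sqrt(2)*u^2/(10*Abs(u)).
Assemble K = (LN − M²)/(EG − F²) = 0. At (u, v) = (3/2, pi/3): K = 0.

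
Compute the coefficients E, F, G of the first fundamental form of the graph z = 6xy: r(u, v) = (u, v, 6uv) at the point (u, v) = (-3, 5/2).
E = 226;  F = -270;  G = 325

Partials: r_u = (1, 0, 6*v), r_v = (0, 1, 6*u). As functions of (u, v):
  E = r_u · r_u = 36*v^2 + 1,
  F = r_u · r_v = 36*u*v,
  G = r_v · r_v = 36*u^2 + 1.
Evaluating at (u, v) = (-3, 5/2): E = 226, F = -270, G = 325.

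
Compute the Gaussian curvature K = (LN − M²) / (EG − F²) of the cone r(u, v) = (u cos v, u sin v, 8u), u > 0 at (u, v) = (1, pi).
K = 0

Coefficients of the first fundamental form: E = 65, F = 0, G = u^2.
Coefficients of the second fundamental form: L = 0, M = 0, N = 8*sqrt(65)*u^2/(65*Abs(u)).
Assemble K = (LN − M²)/(EG − F²) = 0. At (u, v) = (1, pi): K = 0.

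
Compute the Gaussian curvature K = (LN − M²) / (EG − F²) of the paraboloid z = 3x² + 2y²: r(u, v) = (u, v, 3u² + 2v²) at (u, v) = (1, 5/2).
K = 24/18769

Coefficients of the first fundamental form: E = 36*u^2 + 1, F = 24*u*v, G = 16*v^2 + 1.
Coefficients of the second fundamental form: L = 6/sqrt(36*u^2 + 16*v^2 + 1), M = 0, N = 4/sqrt(36*u^2 + 16*v^2 + 1).
Assemble K = (LN − M²)/(EG − F²) = 24/(1296*u^4 + 1152*u^2*v^2 + 72*u^2 + 256*v^4 + 32*v^2 + 1). At (u, v) = (1, 5/2): K = 24/18769.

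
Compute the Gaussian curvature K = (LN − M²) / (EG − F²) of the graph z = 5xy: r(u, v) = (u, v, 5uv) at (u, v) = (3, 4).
K = -25/391876

Coefficients of the first fundamental form: E = 25*v^2 + 1, F = 25*u*v, G = 25*u^2 + 1.
Coefficients of the second fundamental form: L = 0, M = 5/sqrt(25*u^2 + 25*v^2 + 1), N = 0.
Assemble K = (LN − M²)/(EG − F²) = -25/(625*u^4 + 1250*u^2*v^2 + 50*u^2 + 625*v^4 + 50*v^2 + 1). At (u, v) = (3, 4): K = -25/391876.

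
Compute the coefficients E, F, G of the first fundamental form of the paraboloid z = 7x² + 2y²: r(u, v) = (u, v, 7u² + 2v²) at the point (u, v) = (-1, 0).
E = 197;  F = 0;  G = 1

Partials: r_u = (1, 0, 14*u), r_v = (0, 1, 4*v). As functions of (u, v):
  E = r_u · r_u = 196*u^2 + 1,
  F = r_u · r_v = 56*u*v,
  G = r_v · r_v = 16*v^2 + 1.
Evaluating at (u, v) = (-1, 0): E = 197, F = 0, G = 1.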